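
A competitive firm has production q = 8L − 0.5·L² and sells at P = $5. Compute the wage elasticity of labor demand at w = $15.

ε = -0.6

From P·MP_L = w with MP_L = 8 − L, labor demand is L(w) = 8 − w/5.
dL/dw = −1/(5) = -0.2.
At w = 15, L = 5, so ε = (dL/dw)·(w/L) = (-0.2)·(15/5) = -0.6.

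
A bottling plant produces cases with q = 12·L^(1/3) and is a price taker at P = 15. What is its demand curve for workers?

MP_L = (1/3)·12·L^(-2/3) = 4·L^(-2/3).
Setting P·MP_L = w: 60·L^(-2/3) = w.
Solving for L: L^(-2/3) = w/60, so L = (60/w)^(3/2).

L(w) = (60/w)^(3/2)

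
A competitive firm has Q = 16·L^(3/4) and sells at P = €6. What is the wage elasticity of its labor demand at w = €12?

MP_L = (3/4)·16·L^(-1/4), so P·MP_L = w gives 72·L^(-1/4) = w.
Solving, L(w) = (72/w)^(4). This is a constant-elasticity form: L ∝ w^(−4), so ε = −4.

ε = -4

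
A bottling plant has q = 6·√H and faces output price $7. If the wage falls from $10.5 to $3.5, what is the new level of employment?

H* = 36

From P·MP_H = w with MP_H = 3·H^(-1/2), the labor demand is H(w) = (21/w)^(2).
At w = 10.5: H = 4. At w = 3.5: H = 36.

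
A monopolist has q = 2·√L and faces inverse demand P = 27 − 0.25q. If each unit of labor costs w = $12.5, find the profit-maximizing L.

Marginal revenue from the inverse demand is MR = 27 − 0.5q.
The marginal product is MP_L = L^(-1/2).
A monopolist hires until marginal revenue product equals the wage: MR·MP_L = w.
At L, q = 2·√L. Substituting and solving: (27 − √L)·L^(-1/2) = 12.5 gives L = 4.

L* = 4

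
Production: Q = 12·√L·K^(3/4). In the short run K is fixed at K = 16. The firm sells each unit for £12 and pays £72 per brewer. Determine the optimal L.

L* = 64

With K = 16, MP_L = (1/2)·12·L^(-1/2)·16^(3/4) = 48·L^(-1/2).
Profit maximization for a price taker requires P·MP_L = w: 12·48·L^(-1/2) = 72.
So L^(-1/2) = 0.125, which gives L = 64.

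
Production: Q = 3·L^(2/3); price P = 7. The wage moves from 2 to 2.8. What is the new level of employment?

L* = 125

From P·MP_L = w with MP_L = 2·L^(-1/3), the labor demand is L(w) = (14/w)^(3).
At w = 2: L = 343. At w = 2.8: L = 125.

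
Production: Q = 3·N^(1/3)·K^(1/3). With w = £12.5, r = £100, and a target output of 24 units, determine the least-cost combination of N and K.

N* = 64, K* = 8

Cost minimization requires the marginal rate of technical substitution to equal the input-price ratio: MP_N/MP_K = w/r.
Here MP_N/MP_K = (1/3)·(K/N)/(1/3) = (K/N). Setting this equal to 12.5/100 = 0.125 gives K = 0.125N.
Substituting into Q = 24: 3·N^(1/3)·(0.125N)^(1/3) = 24.
Solving, N = 64 and K = 8.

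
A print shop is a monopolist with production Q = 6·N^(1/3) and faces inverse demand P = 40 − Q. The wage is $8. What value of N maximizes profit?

Marginal revenue from the inverse demand is MR = 40 − 2Q.
The marginal product is MP_N = 2·N^(-2/3).
A monopolist hires until marginal revenue product equals the wage: MR·MP_N = w.
At N, Q = 6·N^(1/3). Substituting and solving: (40 − 12·N^(1/3))·2·N^(-2/3) = 8 gives N = 8.

N* = 8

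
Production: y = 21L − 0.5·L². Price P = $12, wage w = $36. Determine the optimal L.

The marginal product of L is MP_L = 21 − L.
A price-taking firm hires until the value of the marginal product equals the wage: P·MP_L = w, so 12·(21 − L) = 36.
Then 21 − L = 3, giving L = 18.

L* = 18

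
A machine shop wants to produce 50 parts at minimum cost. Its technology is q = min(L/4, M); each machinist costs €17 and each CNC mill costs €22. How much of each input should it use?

L* = 200, M* = 50

With a fixed-proportions technology, the cost-minimizing bundle uses no slack in either input: L/4 = M = q.
So L = 4·50 = 200 and M = 50.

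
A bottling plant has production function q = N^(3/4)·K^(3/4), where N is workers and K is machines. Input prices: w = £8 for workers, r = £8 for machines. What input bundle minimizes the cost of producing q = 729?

Cost minimization requires the marginal rate of technical substitution to equal the input-price ratio: MP_N/MP_K = w/r.
Here MP_N/MP_K = (3/4)·(K/N)/(3/4) = (K/N). Setting this equal to 8/8 = 1 gives K = N.
Substituting into q = 729: N^(3/4)·(N)^(3/4) = 729.
Solving, N = 81 and K = 81.

N* = 81, K* = 81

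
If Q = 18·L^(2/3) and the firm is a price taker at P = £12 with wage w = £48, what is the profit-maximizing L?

L* = 27

MP_L = (2/3)·18·L^(-1/3) = 12·L^(-1/3).
Profit maximization for a price taker requires P·MP_L = w: 12·12·L^(-1/3) = 48.
So L^(-1/3) = 1/3, which gives L = 27.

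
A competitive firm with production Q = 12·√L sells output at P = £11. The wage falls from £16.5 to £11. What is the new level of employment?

L* = 36

From P·MP_L = w with MP_L = 6·L^(-1/2), the labor demand is L(w) = (66/w)^(2).
At w = 16.5: L = 16. At w = 11: L = 36.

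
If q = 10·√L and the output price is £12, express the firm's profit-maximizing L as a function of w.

L(w) = 3600/w²

MP_L = (1/2)·10·L^(-1/2) = 5·L^(-1/2).
Setting P·MP_L = w: 60·L^(-1/2) = w.
Solving for L: L^(-1/2) = w/60, so L = (60/w)^(2).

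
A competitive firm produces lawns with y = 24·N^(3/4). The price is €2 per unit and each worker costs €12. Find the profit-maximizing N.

N* = 81

MP_N = (3/4)·24·N^(-1/4) = 18·N^(-1/4).
Profit maximization for a price taker requires P·MP_N = w: 2·18·N^(-1/4) = 12.
So N^(-1/4) = 1/3, which gives N = 81.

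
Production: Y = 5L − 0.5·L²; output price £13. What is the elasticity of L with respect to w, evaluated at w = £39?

ε = -1.5

From P·MP_L = w with MP_L = 5 − L, labor demand is L(w) = 5 − w/13.
dL/dw = −1/(13) = -1/13.
At w = 39, L = 2, so ε = (dL/dw)·(w/L) = (-1/13)·(39/2) = -1.5.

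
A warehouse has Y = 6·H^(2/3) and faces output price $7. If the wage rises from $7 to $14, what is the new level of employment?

H* = 8

From P·MP_H = w with MP_H = 4·H^(-1/3), the labor demand is H(w) = (28/w)^(3).
At w = 7: H = 64. At w = 14: H = 8.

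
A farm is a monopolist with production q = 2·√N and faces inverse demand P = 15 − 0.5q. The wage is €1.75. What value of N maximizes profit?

N* = 16

Marginal revenue from the inverse demand is MR = 15 − q.
The marginal product is MP_N = N^(-1/2).
A monopolist hires until marginal revenue product equals the wage: MR·MP_N = w.
At N, q = 2·√N. Substituting and solving: (15 − 2·√N)·N^(-1/2) = 1.75 gives N = 16.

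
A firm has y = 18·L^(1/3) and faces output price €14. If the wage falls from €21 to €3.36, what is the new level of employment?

L* = 125

From P·MP_L = w with MP_L = 6·L^(-2/3), the labor demand is L(w) = (84/w)^(3/2).
At w = 21: L = 8. At w = 3.36: L = 125.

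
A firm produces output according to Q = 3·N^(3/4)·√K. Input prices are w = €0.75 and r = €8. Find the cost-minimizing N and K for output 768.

N* = 256, K* = 16

Cost minimization requires the marginal rate of technical substitution to equal the input-price ratio: MP_N/MP_K = w/r.
Here MP_N/MP_K = (3/4)·(K/N)/(1/2) = 1.5·(K/N). Setting this equal to 0.75/8 = 0.09375 gives K = 0.0625N.
Substituting into Q = 768: 3·N^(3/4)·(0.0625N)^(1/2) = 768.
Solving, N = 256 and K = 16.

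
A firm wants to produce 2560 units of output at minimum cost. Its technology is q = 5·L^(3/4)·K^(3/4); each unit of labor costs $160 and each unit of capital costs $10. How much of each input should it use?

L* = 16, K* = 256

Cost minimization requires the marginal rate of technical substitution to equal the input-price ratio: MP_L/MP_K = w/r.
Here MP_L/MP_K = (3/4)·(K/L)/(3/4) = (K/L). Setting this equal to 160/10 = 16 gives K = 16L.
Substituting into q = 2560: 5·L^(3/4)·(16L)^(3/4) = 2560.
Solving, L = 16 and K = 256.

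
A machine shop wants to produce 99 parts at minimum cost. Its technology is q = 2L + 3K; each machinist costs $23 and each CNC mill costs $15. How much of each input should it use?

The inputs are perfect substitutes, so the firm uses whichever has the lower cost per unit of output.
Cost per unit of output via L is w/2 = 11.5; via K it is r/3 = 5. K is cheaper.
Producing q = 99 with K alone: L = 0, K = 33.

L* = 0, K* = 33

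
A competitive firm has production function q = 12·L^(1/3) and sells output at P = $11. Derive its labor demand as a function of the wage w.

MP_L = (1/3)·12·L^(-2/3) = 4·L^(-2/3).
Setting P·MP_L = w: 44·L^(-2/3) = w.
Solving for L: L^(-2/3) = w/44, so L = (44/w)^(3/2).

L(w) = (44/w)^(3/2)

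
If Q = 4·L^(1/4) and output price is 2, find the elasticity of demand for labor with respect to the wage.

MP_L = (1/4)·4·L^(-3/4), so P·MP_L = w gives 2·L^(-3/4) = w.
Solving, L(w) = (2/w)^(4/3). This is a constant-elasticity form: L ∝ w^(−4/3), so ε = −4/3.

ε = -4/3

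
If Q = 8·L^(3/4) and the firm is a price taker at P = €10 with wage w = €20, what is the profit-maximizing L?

L* = 81

MP_L = (3/4)·8·L^(-1/4) = 6·L^(-1/4).
Profit maximization for a price taker requires P·MP_L = w: 10·6·L^(-1/4) = 20.
So L^(-1/4) = 1/3, which gives L = 81.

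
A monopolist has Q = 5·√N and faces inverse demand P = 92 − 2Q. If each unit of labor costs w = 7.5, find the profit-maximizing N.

N* = 16

Marginal revenue from the inverse demand is MR = 92 − 4Q.
The marginal product is MP_N = 2.5·N^(-1/2).
A monopolist hires until marginal revenue product equals the wage: MR·MP_N = w.
At N, Q = 5·√N. Substituting and solving: (92 − 20·√N)·2.5·N^(-1/2) = 7.5 gives N = 16.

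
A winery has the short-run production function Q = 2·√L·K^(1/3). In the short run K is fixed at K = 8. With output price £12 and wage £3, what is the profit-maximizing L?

L* = 64

With K = 8, MP_L = (1/2)·2·L^(-1/2)·8^(1/3) = 2·L^(-1/2).
Profit maximization for a price taker requires P·MP_L = w: 12·2·L^(-1/2) = 3.
So L^(-1/2) = 0.125, which gives L = 64.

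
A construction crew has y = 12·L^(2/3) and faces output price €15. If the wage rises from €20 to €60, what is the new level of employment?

L* = 8

From P·MP_L = w with MP_L = 8·L^(-1/3), the labor demand is L(w) = (120/w)^(3).
At w = 20: L = 216. At w = 60: L = 8.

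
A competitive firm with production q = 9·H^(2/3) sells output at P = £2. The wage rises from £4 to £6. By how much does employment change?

ΔH = -19

From P·MP_H = w with MP_H = 6·H^(-1/3), the labor demand is H(w) = (12/w)^(3).
At w = 4: H = 27. At w = 6: H = 8.
ΔH = 8 − 27 = -19.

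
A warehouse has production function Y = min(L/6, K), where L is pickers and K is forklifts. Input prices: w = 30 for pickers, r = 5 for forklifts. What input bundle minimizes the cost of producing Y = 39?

With a fixed-proportions technology, the cost-minimizing bundle uses no slack in either input: L/6 = K = Y.
So L = 6·39 = 234 and K = 39.

L* = 234, K* = 39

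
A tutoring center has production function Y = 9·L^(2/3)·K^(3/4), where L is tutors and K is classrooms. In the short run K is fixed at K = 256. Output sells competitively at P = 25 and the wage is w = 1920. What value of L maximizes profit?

L* = 125

With K = 256, MP_L = (2/3)·9·L^(-1/3)·256^(3/4) = 384·L^(-1/3).
Profit maximization for a price taker requires P·MP_L = w: 25·384·L^(-1/3) = 1920.
So L^(-1/3) = 0.2, which gives L = 125.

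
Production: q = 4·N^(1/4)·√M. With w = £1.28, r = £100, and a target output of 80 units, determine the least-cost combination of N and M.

Cost minimization requires the marginal rate of technical substitution to equal the input-price ratio: MP_N/MP_M = w/r.
Here MP_N/MP_M = (1/4)·(M/N)/(1/2) = 0.5·(M/N). Setting this equal to 1.28/100 = 0.0128 gives M = 0.0256N.
Substituting into q = 80: 4·N^(1/4)·(0.0256N)^(1/2) = 80.
Solving, N = 625 and M = 16.

N* = 625, M* = 16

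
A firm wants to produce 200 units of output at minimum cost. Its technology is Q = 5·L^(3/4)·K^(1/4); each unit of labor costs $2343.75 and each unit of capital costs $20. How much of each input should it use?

Cost minimization requires the marginal rate of technical substitution to equal the input-price ratio: MP_L/MP_K = w/r.
Here MP_L/MP_K = (3/4)·(K/L)/(1/4) = 3·(K/L). Setting this equal to 2343.75/20 = 117.1875 gives K = 39.0625L.
Substituting into Q = 200: 5·L^(3/4)·(39.0625L)^(1/4) = 200.
Solving, L = 16 and K = 625.

L* = 16, K* = 625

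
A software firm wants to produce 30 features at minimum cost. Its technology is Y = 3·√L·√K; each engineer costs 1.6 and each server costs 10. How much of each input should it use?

L* = 25, K* = 4

Cost minimization requires the marginal rate of technical substitution to equal the input-price ratio: MP_L/MP_K = w/r.
Here MP_L/MP_K = (1/2)·(K/L)/(1/2) = (K/L). Setting this equal to 1.6/10 = 0.16 gives K = 0.16L.
Substituting into Y = 30: 3·L^(1/2)·(0.16L)^(1/2) = 30.
Solving, L = 25 and K = 4.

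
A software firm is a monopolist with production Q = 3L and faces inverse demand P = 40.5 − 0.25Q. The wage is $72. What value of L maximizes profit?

Marginal revenue from the inverse demand is MR = 40.5 − 0.5Q.
The marginal product is MP_L = 3.
A monopolist hires until marginal revenue product equals the wage: MR·MP_L = w.
(40.5 − 1.5L)·3 = 72, so L = 11.

L* = 11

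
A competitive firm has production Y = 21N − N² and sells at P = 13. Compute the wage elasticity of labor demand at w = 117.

From P·MP_N = w with MP_N = 21 − 2N, labor demand is N(w) = (21 − w/13)/2.
dN/dw = −1/(26) = -1/26.
At w = 117, N = 6, so ε = (dN/dw)·(w/N) = (-1/26)·(117/6) = -0.75.

ε = -0.75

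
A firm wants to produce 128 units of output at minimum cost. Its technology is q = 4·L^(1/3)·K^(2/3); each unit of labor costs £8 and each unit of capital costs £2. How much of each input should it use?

L* = 8, K* = 64

Cost minimization requires the marginal rate of technical substitution to equal the input-price ratio: MP_L/MP_K = w/r.
Here MP_L/MP_K = (1/3)·(K/L)/(2/3) = 0.5·(K/L). Setting this equal to 8/2 = 4 gives K = 8L.
Substituting into q = 128: 4·L^(1/3)·(8L)^(2/3) = 128.
Solving, L = 8 and K = 64.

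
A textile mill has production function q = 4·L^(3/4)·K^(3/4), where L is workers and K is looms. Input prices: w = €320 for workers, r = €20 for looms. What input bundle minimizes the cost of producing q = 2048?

Cost minimization requires the marginal rate of technical substitution to equal the input-price ratio: MP_L/MP_K = w/r.
Here MP_L/MP_K = (3/4)·(K/L)/(3/4) = (K/L). Setting this equal to 320/20 = 16 gives K = 16L.
Substituting into q = 2048: 4·L^(3/4)·(16L)^(3/4) = 2048.
Solving, L = 16 and K = 256.

L* = 16, K* = 256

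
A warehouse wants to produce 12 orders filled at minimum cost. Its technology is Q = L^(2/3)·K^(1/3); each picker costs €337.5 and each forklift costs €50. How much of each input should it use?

L* = 8, K* = 27

Cost minimization requires the marginal rate of technical substitution to equal the input-price ratio: MP_L/MP_K = w/r.
Here MP_L/MP_K = (2/3)·(K/L)/(1/3) = 2·(K/L). Setting this equal to 337.5/50 = 6.75 gives K = 3.375L.
Substituting into Q = 12: L^(2/3)·(3.375L)^(1/3) = 12.
Solving, L = 8 and K = 27.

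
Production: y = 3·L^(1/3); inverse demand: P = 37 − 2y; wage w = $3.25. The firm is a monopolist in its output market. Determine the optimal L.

L* = 8

Marginal revenue from the inverse demand is MR = 37 − 4y.
The marginal product is MP_L = L^(-2/3).
A monopolist hires until marginal revenue product equals the wage: MR·MP_L = w.
At L, y = 3·L^(1/3). Substituting and solving: (37 − 12·L^(1/3))·L^(-2/3) = 3.25 gives L = 8.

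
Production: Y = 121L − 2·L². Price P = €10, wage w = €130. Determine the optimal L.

The marginal product of L is MP_L = 121 − 4L.
A price-taking firm hires until the value of the marginal product equals the wage: P·MP_L = w, so 10·(121 − 4L) = 130.
Then 121 − 4L = 13, giving L = 27.

L* = 27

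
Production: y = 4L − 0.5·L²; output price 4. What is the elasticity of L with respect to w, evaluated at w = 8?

From P·MP_L = w with MP_L = 4 − L, labor demand is L(w) = 4 − w/4.
dL/dw = −1/(4) = -0.25.
At w = 8, L = 2, so ε = (dL/dw)·(w/L) = (-0.25)·(8/2) = -1.

ε = -1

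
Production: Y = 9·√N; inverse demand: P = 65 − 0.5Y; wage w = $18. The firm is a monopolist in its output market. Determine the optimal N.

N* = 25

Marginal revenue from the inverse demand is MR = 65 − Y.
The marginal product is MP_N = 4.5·N^(-1/2).
A monopolist hires until marginal revenue product equals the wage: MR·MP_N = w.
At N, Y = 9·√N. Substituting and solving: (65 − 9·√N)·4.5·N^(-1/2) = 18 gives N = 25.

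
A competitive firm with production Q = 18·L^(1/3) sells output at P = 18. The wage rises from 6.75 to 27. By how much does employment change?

From P·MP_L = w with MP_L = 6·L^(-2/3), the labor demand is L(w) = (108/w)^(3/2).
At w = 6.75: L = 64. At w = 27: L = 8.
ΔL = 8 − 64 = -56.

ΔL = -56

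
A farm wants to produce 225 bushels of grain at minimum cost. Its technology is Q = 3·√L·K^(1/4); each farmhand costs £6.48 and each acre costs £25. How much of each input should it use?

L* = 625, K* = 81

Cost minimization requires the marginal rate of technical substitution to equal the input-price ratio: MP_L/MP_K = w/r.
Here MP_L/MP_K = (1/2)·(K/L)/(1/4) = 2·(K/L). Setting this equal to 6.48/25 = 0.2592 gives K = 0.1296L.
Substituting into Q = 225: 3·L^(1/2)·(0.1296L)^(1/4) = 225.
Solving, L = 625 and K = 81.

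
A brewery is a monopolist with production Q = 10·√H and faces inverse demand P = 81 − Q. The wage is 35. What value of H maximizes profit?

Marginal revenue from the inverse demand is MR = 81 − 2Q.
The marginal product is MP_H = 5·H^(-1/2).
A monopolist hires until marginal revenue product equals the wage: MR·MP_H = w.
At H, Q = 10·√H. Substituting and solving: (81 − 20·√H)·5·H^(-1/2) = 35 gives H = 9.

H* = 9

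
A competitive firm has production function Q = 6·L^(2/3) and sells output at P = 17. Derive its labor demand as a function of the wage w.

L(w) = 314432/w³

MP_L = (2/3)·6·L^(-1/3) = 4·L^(-1/3).
Setting P·MP_L = w: 68·L^(-1/3) = w.
Solving for L: L^(-1/3) = w/68, so L = (68/w)^(3).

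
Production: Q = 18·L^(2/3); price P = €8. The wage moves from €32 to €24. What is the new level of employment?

From P·MP_L = w with MP_L = 12·L^(-1/3), the labor demand is L(w) = (96/w)^(3).
At w = 32: L = 27. At w = 24: L = 64.

L* = 64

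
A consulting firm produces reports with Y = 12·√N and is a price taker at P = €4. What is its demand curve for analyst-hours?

N(w) = 576/w²

MP_N = (1/2)·12·N^(-1/2) = 6·N^(-1/2).
Setting P·MP_N = w: 24·N^(-1/2) = w.
Solving for N: N^(-1/2) = w/24, so N = (24/w)^(2).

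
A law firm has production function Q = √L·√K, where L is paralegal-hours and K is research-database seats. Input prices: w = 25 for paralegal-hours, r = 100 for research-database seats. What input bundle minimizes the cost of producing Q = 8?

Cost minimization requires the marginal rate of technical substitution to equal the input-price ratio: MP_L/MP_K = w/r.
Here MP_L/MP_K = (1/2)·(K/L)/(1/2) = (K/L). Setting this equal to 25/100 = 0.25 gives K = 0.25L.
Substituting into Q = 8: L^(1/2)·(0.25L)^(1/2) = 8.
Solving, L = 16 and K = 4.

L* = 16, K* = 4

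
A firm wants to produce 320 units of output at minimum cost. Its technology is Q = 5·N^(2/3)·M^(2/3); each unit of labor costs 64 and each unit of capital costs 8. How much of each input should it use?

N* = 8, M* = 64

Cost minimization requires the marginal rate of technical substitution to equal the input-price ratio: MP_N/MP_M = w/r.
Here MP_N/MP_M = (2/3)·(M/N)/(2/3) = (M/N). Setting this equal to 64/8 = 8 gives M = 8N.
Substituting into Q = 320: 5·N^(2/3)·(8N)^(2/3) = 320.
Solving, N = 8 and M = 64.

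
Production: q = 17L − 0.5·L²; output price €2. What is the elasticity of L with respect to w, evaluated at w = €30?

From P·MP_L = w with MP_L = 17 − L, labor demand is L(w) = 17 − w/2.
dL/dw = −1/(2) = -0.5.
At w = 30, L = 2, so ε = (dL/dw)·(w/L) = (-0.5)·(30/2) = -7.5.

ε = -7.5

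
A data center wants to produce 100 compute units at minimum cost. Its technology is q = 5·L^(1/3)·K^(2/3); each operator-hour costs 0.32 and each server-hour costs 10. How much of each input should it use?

Cost minimization requires the marginal rate of technical substitution to equal the input-price ratio: MP_L/MP_K = w/r.
Here MP_L/MP_K = (1/3)·(K/L)/(2/3) = 0.5·(K/L). Setting this equal to 0.32/10 = 0.032 gives K = 0.064L.
Substituting into q = 100: 5·L^(1/3)·(0.064L)^(2/3) = 100.
Solving, L = 125 and K = 8.

L* = 125, K* = 8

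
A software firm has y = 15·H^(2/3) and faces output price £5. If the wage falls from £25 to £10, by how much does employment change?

From P·MP_H = w with MP_H = 10·H^(-1/3), the labor demand is H(w) = (50/w)^(3).
At w = 25: H = 8. At w = 10: H = 125.
ΔH = 125 − 8 = 117.

ΔH = 117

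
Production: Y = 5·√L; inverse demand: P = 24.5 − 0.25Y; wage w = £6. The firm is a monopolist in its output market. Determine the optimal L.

L* = 25

Marginal revenue from the inverse demand is MR = 24.5 − 0.5Y.
The marginal product is MP_L = 2.5·L^(-1/2).
A monopolist hires until marginal revenue product equals the wage: MR·MP_L = w.
At L, Y = 5·√L. Substituting and solving: (24.5 − 2.5·√L)·2.5·L^(-1/2) = 6 gives L = 25.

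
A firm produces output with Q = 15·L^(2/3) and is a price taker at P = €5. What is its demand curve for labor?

MP_L = (2/3)·15·L^(-1/3) = 10·L^(-1/3).
Setting P·MP_L = w: 50·L^(-1/3) = w.
Solving for L: L^(-1/3) = w/50, so L = (50/w)^(3).

L(w) = 125000/w³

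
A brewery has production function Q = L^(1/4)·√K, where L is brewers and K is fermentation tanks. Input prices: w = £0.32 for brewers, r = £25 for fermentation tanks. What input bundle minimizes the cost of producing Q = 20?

L* = 625, K* = 16

Cost minimization requires the marginal rate of technical substitution to equal the input-price ratio: MP_L/MP_K = w/r.
Here MP_L/MP_K = (1/4)·(K/L)/(1/2) = 0.5·(K/L). Setting this equal to 0.32/25 = 0.0128 gives K = 0.0256L.
Substituting into Q = 20: L^(1/4)·(0.0256L)^(1/2) = 20.
Solving, L = 625 and K = 16.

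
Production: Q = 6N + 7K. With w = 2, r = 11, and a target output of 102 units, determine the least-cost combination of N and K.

The inputs are perfect substitutes, so the firm uses whichever has the lower cost per unit of output.
Cost per unit of output via N is w/6 = 1/3; via K it is r/7 = 11/7. N is cheaper.
Producing Q = 102 with N alone: N = 17, K = 0.

N* = 17, K* = 0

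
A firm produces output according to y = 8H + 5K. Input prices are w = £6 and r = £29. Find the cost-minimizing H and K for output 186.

H* = 23.25, K* = 0

The inputs are perfect substitutes, so the firm uses whichever has the lower cost per unit of output.
Cost per unit of output via H is w/8 = 0.75; via K it is r/5 = 5.8. H is cheaper.
Producing y = 186 with H alone: H = 23.25, K = 0.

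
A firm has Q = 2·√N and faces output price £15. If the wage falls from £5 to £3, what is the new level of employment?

From P·MP_N = w with MP_N = N^(-1/2), the labor demand is N(w) = (15/w)^(2).
At w = 5: N = 9. At w = 3: N = 25.

N* = 25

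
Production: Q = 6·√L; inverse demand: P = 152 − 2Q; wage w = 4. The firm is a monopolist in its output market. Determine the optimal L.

L* = 36

Marginal revenue from the inverse demand is MR = 152 − 4Q.
The marginal product is MP_L = 3·L^(-1/2).
A monopolist hires until marginal revenue product equals the wage: MR·MP_L = w.
At L, Q = 6·√L. Substituting and solving: (152 − 24·√L)·3·L^(-1/2) = 4 gives L = 36.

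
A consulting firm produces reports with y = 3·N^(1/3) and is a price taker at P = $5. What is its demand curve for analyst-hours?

N(w) = (5/w)^(3/2)

MP_N = (1/3)·3·N^(-2/3) = N^(-2/3).
Setting P·MP_N = w: 5·N^(-2/3) = w.
Solving for N: N^(-2/3) = w/5, so N = (5/w)^(3/2).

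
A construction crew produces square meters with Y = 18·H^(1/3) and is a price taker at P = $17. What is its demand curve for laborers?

H(w) = (102/w)^(3/2)

MP_H = (1/3)·18·H^(-2/3) = 6·H^(-2/3).
Setting P·MP_H = w: 102·H^(-2/3) = w.
Solving for H: H^(-2/3) = w/102, so H = (102/w)^(3/2).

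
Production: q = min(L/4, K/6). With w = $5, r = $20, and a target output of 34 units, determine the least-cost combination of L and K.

L* = 136, K* = 204

With a fixed-proportions technology, the cost-minimizing bundle uses no slack in either input: L/4 = K/6 = q.
So L = 4·34 = 136 and K = 6·34 = 204.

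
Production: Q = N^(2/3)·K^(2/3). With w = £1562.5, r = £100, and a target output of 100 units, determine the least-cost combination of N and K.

N* = 8, K* = 125

Cost minimization requires the marginal rate of technical substitution to equal the input-price ratio: MP_N/MP_K = w/r.
Here MP_N/MP_K = (2/3)·(K/N)/(2/3) = (K/N). Setting this equal to 1562.5/100 = 15.625 gives K = 15.625N.
Substituting into Q = 100: N^(2/3)·(15.625N)^(2/3) = 100.
Solving, N = 8 and K = 125.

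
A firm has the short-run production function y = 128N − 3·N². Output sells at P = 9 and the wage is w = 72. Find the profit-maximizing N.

N* = 20

The marginal product of N is MP_N = 128 − 6N.
A price-taking firm hires until the value of the marginal product equals the wage: P·MP_N = w, so 9·(128 − 6N) = 72.
Then 128 − 6N = 8, giving N = 20.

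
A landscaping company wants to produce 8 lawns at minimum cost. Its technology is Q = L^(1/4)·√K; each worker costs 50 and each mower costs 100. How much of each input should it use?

Cost minimization requires the marginal rate of technical substitution to equal the input-price ratio: MP_L/MP_K = w/r.
Here MP_L/MP_K = (1/4)·(K/L)/(1/2) = 0.5·(K/L). Setting this equal to 50/100 = 0.5 gives K = L.
Substituting into Q = 8: L^(1/4)·(L)^(1/2) = 8.
Solving, L = 16 and K = 16.

L* = 16, K* = 16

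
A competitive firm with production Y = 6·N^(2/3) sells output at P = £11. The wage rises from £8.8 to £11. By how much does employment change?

ΔN = -61

From P·MP_N = w with MP_N = 4·N^(-1/3), the labor demand is N(w) = (44/w)^(3).
At w = 8.8: N = 125. At w = 11: N = 64.
ΔN = 64 − 125 = -61.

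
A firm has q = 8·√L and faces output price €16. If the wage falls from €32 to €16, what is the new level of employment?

L* = 16

From P·MP_L = w with MP_L = 4·L^(-1/2), the labor demand is L(w) = (64/w)^(2).
At w = 32: L = 4. At w = 16: L = 16.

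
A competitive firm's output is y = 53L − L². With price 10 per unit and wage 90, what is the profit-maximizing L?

The marginal product of L is MP_L = 53 − 2L.
A price-taking firm hires until the value of the marginal product equals the wage: P·MP_L = w, so 10·(53 − 2L) = 90.
Then 53 − 2L = 9, giving L = 22.

L* = 22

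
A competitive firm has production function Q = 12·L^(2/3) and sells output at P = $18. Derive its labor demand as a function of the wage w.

MP_L = (2/3)·12·L^(-1/3) = 8·L^(-1/3).
Setting P·MP_L = w: 144·L^(-1/3) = w.
Solving for L: L^(-1/3) = w/144, so L = (144/w)^(3).

L(w) = 2985984/w³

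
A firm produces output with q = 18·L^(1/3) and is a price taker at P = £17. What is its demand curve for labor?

MP_L = (1/3)·18·L^(-2/3) = 6·L^(-2/3).
Setting P·MP_L = w: 102·L^(-2/3) = w.
Solving for L: L^(-2/3) = w/102, so L = (102/w)^(3/2).

L(w) = (102/w)^(3/2)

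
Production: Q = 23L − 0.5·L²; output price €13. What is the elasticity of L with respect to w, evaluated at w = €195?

From P·MP_L = w with MP_L = 23 − L, labor demand is L(w) = 23 − w/13.
dL/dw = −1/(13) = -1/13.
At w = 195, L = 8, so ε = (dL/dw)·(w/L) = (-1/13)·(195/8) = -1.875.

ε = -1.875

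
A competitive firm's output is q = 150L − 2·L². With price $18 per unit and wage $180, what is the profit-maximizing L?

L* = 35

The marginal product of L is MP_L = 150 − 4L.
A price-taking firm hires until the value of the marginal product equals the wage: P·MP_L = w, so 18·(150 − 4L) = 180.
Then 150 − 4L = 10, giving L = 35.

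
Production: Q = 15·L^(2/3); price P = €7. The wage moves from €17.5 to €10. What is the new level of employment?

From P·MP_L = w with MP_L = 10·L^(-1/3), the labor demand is L(w) = (70/w)^(3).
At w = 17.5: L = 64. At w = 10: L = 343.

L* = 343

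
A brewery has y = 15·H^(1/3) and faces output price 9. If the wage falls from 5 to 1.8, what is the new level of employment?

From P·MP_H = w with MP_H = 5·H^(-2/3), the labor demand is H(w) = (45/w)^(3/2).
At w = 5: H = 27. At w = 1.8: H = 125.

H* = 125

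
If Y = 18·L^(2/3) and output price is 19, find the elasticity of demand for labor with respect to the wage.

ε = -3

MP_L = (2/3)·18·L^(-1/3), so P·MP_L = w gives 228·L^(-1/3) = w.
Solving, L(w) = (228/w)^(3). This is a constant-elasticity form: L ∝ w^(−3), so ε = −3.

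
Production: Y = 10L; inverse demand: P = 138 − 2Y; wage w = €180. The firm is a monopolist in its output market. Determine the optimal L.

L* = 3

Marginal revenue from the inverse demand is MR = 138 − 4Y.
The marginal product is MP_L = 10.
A monopolist hires until marginal revenue product equals the wage: MR·MP_L = w.
(138 − 40L)·10 = 180, so L = 3.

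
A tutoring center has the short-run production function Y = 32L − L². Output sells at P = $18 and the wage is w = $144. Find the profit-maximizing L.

The marginal product of L is MP_L = 32 − 2L.
A price-taking firm hires until the value of the marginal product equals the wage: P·MP_L = w, so 18·(32 − 2L) = 144.
Then 32 − 2L = 8, giving L = 12.

L* = 12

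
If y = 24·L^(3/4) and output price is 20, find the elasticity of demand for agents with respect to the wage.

MP_L = (3/4)·24·L^(-1/4), so P·MP_L = w gives 360·L^(-1/4) = w.
Solving, L(w) = (360/w)^(4). This is a constant-elasticity form: L ∝ w^(−4), so ε = −4.

ε = -4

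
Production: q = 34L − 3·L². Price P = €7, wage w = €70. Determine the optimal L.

L* = 4

The marginal product of L is MP_L = 34 − 6L.
A price-taking firm hires until the value of the marginal product equals the wage: P·MP_L = w, so 7·(34 − 6L) = 70.
Then 34 − 6L = 10, giving L = 4.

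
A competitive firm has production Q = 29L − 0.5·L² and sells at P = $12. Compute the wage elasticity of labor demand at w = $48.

ε = -0.16

From P·MP_L = w with MP_L = 29 − L, labor demand is L(w) = 29 − w/12.
dL/dw = −1/(12) = -1/12.
At w = 48, L = 25, so ε = (dL/dw)·(w/L) = (-1/12)·(48/25) = -0.16.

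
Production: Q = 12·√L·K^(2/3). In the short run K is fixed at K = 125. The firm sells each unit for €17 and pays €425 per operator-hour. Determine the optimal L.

With K = 125, MP_L = (1/2)·12·L^(-1/2)·125^(2/3) = 150·L^(-1/2).
Profit maximization for a price taker requires P·MP_L = w: 17·150·L^(-1/2) = 425.
So L^(-1/2) = 1/6, which gives L = 36.

L* = 36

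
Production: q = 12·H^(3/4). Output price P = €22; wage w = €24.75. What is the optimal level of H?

H* = 4096

MP_H = (3/4)·12·H^(-1/4) = 9·H^(-1/4).
Profit maximization for a price taker requires P·MP_H = w: 22·9·H^(-1/4) = 24.75.
So H^(-1/4) = 0.125, which gives H = 4096.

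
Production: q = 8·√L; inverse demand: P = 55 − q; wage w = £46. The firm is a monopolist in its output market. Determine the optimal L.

L* = 4

Marginal revenue from the inverse demand is MR = 55 − 2q.
The marginal product is MP_L = 4·L^(-1/2).
A monopolist hires until marginal revenue product equals the wage: MR·MP_L = w.
At L, q = 8·√L. Substituting and solving: (55 − 16·√L)·4·L^(-1/2) = 46 gives L = 4.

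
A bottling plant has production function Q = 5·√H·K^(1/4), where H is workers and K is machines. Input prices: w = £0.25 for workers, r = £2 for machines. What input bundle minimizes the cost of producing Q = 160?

Cost minimization requires the marginal rate of technical substitution to equal the input-price ratio: MP_H/MP_K = w/r.
Here MP_H/MP_K = (1/2)·(K/H)/(1/4) = 2·(K/H). Setting this equal to 0.25/2 = 0.125 gives K = 0.0625H.
Substituting into Q = 160: 5·H^(1/2)·(0.0625H)^(1/4) = 160.
Solving, H = 256 and K = 16.

H* = 256, K* = 16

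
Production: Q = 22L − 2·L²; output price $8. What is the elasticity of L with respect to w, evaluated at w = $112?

ε = -1.75

From P·MP_L = w with MP_L = 22 − 4L, labor demand is L(w) = (22 − w/8)/4.
dL/dw = −1/(32) = -0.03125.
At w = 112, L = 2, so ε = (dL/dw)·(w/L) = (-0.03125)·(112/2) = -1.75.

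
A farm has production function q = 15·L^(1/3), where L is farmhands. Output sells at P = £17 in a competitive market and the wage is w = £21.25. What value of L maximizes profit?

L* = 8

MP_L = (1/3)·15·L^(-2/3) = 5·L^(-2/3).
Profit maximization for a price taker requires P·MP_L = w: 17·5·L^(-2/3) = 21.25.
So L^(-2/3) = 0.25, which gives L = 8.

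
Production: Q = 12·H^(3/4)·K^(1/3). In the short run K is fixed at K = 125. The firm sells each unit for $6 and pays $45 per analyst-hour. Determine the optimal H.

H* = 1296

With K = 125, MP_H = (3/4)·12·H^(-1/4)·125^(1/3) = 45·H^(-1/4).
Profit maximization for a price taker requires P·MP_H = w: 6·45·H^(-1/4) = 45.
So H^(-1/4) = 1/6, which gives H = 1296.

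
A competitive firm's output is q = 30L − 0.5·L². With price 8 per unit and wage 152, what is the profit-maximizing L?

The marginal product of L is MP_L = 30 − L.
A price-taking firm hires until the value of the marginal product equals the wage: P·MP_L = w, so 8·(30 − L) = 152.
Then 30 − L = 19, giving L = 11.

L* = 11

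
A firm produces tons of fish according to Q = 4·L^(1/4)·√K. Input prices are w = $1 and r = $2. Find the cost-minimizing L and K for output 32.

Cost minimization requires the marginal rate of technical substitution to equal the input-price ratio: MP_L/MP_K = w/r.
Here MP_L/MP_K = (1/4)·(K/L)/(1/2) = 0.5·(K/L). Setting this equal to 1/2 = 0.5 gives K = L.
Substituting into Q = 32: 4·L^(1/4)·(L)^(1/2) = 32.
Solving, L = 16 and K = 16.

L* = 16, K* = 16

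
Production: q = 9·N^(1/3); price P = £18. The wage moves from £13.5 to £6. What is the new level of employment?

From P·MP_N = w with MP_N = 3·N^(-2/3), the labor demand is N(w) = (54/w)^(3/2).
At w = 13.5: N = 8. At w = 6: N = 27.

N* = 27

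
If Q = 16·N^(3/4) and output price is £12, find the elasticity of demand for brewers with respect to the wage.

ε = -4

MP_N = (3/4)·16·N^(-1/4), so P·MP_N = w gives 144·N^(-1/4) = w.
Solving, N(w) = (144/w)^(4). This is a constant-elasticity form: N ∝ w^(−4), so ε = −4.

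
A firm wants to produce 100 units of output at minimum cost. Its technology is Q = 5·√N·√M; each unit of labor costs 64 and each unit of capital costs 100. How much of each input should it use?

N* = 25, M* = 16

Cost minimization requires the marginal rate of technical substitution to equal the input-price ratio: MP_N/MP_M = w/r.
Here MP_N/MP_M = (1/2)·(M/N)/(1/2) = (M/N). Setting this equal to 64/100 = 0.64 gives M = 0.64N.
Substituting into Q = 100: 5·N^(1/2)·(0.64N)^(1/2) = 100.
Solving, N = 25 and M = 16.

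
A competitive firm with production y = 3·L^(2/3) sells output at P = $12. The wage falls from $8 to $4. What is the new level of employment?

From P·MP_L = w with MP_L = 2·L^(-1/3), the labor demand is L(w) = (24/w)^(3).
At w = 8: L = 27. At w = 4: L = 216.

L* = 216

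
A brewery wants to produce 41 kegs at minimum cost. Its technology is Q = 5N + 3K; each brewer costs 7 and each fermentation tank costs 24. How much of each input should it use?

N* = 8.2, K* = 0

The inputs are perfect substitutes, so the firm uses whichever has the lower cost per unit of output.
Cost per unit of output via N is w/5 = 1.4; via K it is r/3 = 8. N is cheaper.
Producing Q = 41 with N alone: N = 8.2, K = 0.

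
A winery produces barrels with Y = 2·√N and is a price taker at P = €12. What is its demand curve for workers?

MP_N = (1/2)·2·N^(-1/2) = N^(-1/2).
Setting P·MP_N = w: 12·N^(-1/2) = w.
Solving for N: N^(-1/2) = w/12, so N = (12/w)^(2).

N(w) = 144/w²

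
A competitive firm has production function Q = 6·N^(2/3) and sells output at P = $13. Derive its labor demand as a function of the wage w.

N(w) = 140608/w³

MP_N = (2/3)·6·N^(-1/3) = 4·N^(-1/3).
Setting P·MP_N = w: 52·N^(-1/3) = w.
Solving for N: N^(-1/3) = w/52, so N = (52/w)^(3).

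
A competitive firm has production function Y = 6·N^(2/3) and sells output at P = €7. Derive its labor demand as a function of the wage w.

MP_N = (2/3)·6·N^(-1/3) = 4·N^(-1/3).
Setting P·MP_N = w: 28·N^(-1/3) = w.
Solving for N: N^(-1/3) = w/28, so N = (28/w)^(3).

N(w) = 21952/w³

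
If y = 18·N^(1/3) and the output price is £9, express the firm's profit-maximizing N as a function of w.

MP_N = (1/3)·18·N^(-2/3) = 6·N^(-2/3).
Setting P·MP_N = w: 54·N^(-2/3) = w.
Solving for N: N^(-2/3) = w/54, so N = (54/w)^(3/2).

N(w) = (54/w)^(3/2)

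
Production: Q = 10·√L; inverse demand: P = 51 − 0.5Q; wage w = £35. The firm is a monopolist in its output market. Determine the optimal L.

Marginal revenue from the inverse demand is MR = 51 − Q.
The marginal product is MP_L = 5·L^(-1/2).
A monopolist hires until marginal revenue product equals the wage: MR·MP_L = w.
At L, Q = 10·√L. Substituting and solving: (51 − 10·√L)·5·L^(-1/2) = 35 gives L = 9.

L* = 9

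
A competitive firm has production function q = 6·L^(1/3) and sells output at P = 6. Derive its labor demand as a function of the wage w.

MP_L = (1/3)·6·L^(-2/3) = 2·L^(-2/3).
Setting P·MP_L = w: 12·L^(-2/3) = w.
Solving for L: L^(-2/3) = w/12, so L = (12/w)^(3/2).

L(w) = (12/w)^(3/2)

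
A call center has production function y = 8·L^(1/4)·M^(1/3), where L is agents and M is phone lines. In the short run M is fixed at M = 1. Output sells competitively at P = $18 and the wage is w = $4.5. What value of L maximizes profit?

L* = 16

With M = 1, MP_L = (1/4)·8·L^(-3/4)·1^(1/3) = 2·L^(-3/4).
Profit maximization for a price taker requires P·MP_L = w: 18·2·L^(-3/4) = 4.5.
So L^(-3/4) = 0.125, which gives L = 16.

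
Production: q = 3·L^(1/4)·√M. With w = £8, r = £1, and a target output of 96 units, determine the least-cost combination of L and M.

L* = 16, M* = 256

Cost minimization requires the marginal rate of technical substitution to equal the input-price ratio: MP_L/MP_M = w/r.
Here MP_L/MP_M = (1/4)·(M/L)/(1/2) = 0.5·(M/L). Setting this equal to 8/1 = 8 gives M = 16L.
Substituting into q = 96: 3·L^(1/4)·(16L)^(1/2) = 96.
Solving, L = 16 and M = 256.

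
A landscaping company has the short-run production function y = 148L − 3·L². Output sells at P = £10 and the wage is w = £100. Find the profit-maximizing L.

The marginal product of L is MP_L = 148 − 6L.
A price-taking firm hires until the value of the marginal product equals the wage: P·MP_L = w, so 10·(148 − 6L) = 100.
Then 148 − 6L = 10, giving L = 23.

L* = 23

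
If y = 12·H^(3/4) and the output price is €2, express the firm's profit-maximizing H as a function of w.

H(w) = 104976/w^(4)

MP_H = (3/4)·12·H^(-1/4) = 9·H^(-1/4).
Setting P·MP_H = w: 18·H^(-1/4) = w.
Solving for H: H^(-1/4) = w/18, so H = (18/w)^(4).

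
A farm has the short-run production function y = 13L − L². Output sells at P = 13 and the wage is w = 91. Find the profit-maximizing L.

The marginal product of L is MP_L = 13 − 2L.
A price-taking firm hires until the value of the marginal product equals the wage: P·MP_L = w, so 13·(13 − 2L) = 91.
Then 13 − 2L = 7, giving L = 3.

L* = 3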